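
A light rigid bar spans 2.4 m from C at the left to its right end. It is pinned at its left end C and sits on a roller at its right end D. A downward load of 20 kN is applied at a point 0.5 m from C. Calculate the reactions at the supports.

Taking moments about C: D_y·2.4 − 20·0.5 = 0 → D_y = 10/2.4 = 4.16667 ≈ 4.167 kN.
ΣF_y = 0: C_y + 4.16667 − 20 = 0 → C_y = 15.83 kN.
ΣF_x = 0: no horizontal applied forces, so C_x = 0.

C_x = 0, C_y = 15.83 kN, D_y = 4.167 kN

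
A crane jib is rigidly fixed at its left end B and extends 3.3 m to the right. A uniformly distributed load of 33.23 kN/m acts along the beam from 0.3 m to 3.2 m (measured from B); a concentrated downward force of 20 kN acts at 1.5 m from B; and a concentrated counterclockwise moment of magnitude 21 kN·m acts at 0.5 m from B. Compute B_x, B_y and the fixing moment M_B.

Resultant of the distributed load: 33.23 × 2.9 = 96.367 kN at 1.75 m from B.
ΣF_x = 0: B_x = 0.
ΣF_y = 0: B_y − 33.23·2.9 − 20 = 0 → B_y = 116.4 kN.
ΣM about B: M_B − (33.23·2.9)·1.75 − 20·1.5 + 21 = 0 → M_B = 177.6 kN·m.

B_x = 0, B_y = 116.4 kN, M_B = 177.6 kN·m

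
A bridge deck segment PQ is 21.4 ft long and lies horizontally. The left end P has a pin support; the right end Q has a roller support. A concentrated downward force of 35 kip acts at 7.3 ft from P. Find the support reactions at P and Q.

ΣM about P: Q_y·21.4 − 35·7.3 = 0 → Q_y = 255.5/21.4 = 11.9393 ≈ 11.94 kip.
ΣF_y = 0: P_y + 11.9393 − 35 = 0 → P_y = 23.06 kip.
ΣF_x = 0: no horizontal applied forces, so P_x = 0.

P_x = 0, P_y = 23.06 kip, Q_y = 11.94 kip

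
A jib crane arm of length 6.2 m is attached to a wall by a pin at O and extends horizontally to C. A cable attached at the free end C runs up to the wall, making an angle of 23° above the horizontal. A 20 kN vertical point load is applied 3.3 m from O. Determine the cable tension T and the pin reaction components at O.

ΣM about O: T·sin23°·6.2 − 20·3.3 = 0 → T = 66/(6.2·0.390731) = 27.2442 ≈ 27.24 kN.
ΣF_x = 0: O_x − T·cos23° = 0 → O_x = 27.2442 × 0.920505 = 25.08 kN.
ΣF_y = 0: O_y + T·sin23° − 20 = 0 → O_y = 20 − 27.2442 × 0.390731 = 9.355 kN.

T = 27.24 kN, O_x = 25.08 kN, O_y = 9.355 kN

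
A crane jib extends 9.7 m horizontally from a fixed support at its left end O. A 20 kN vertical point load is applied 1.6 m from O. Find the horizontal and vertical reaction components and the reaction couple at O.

O_x = 0, O_y = 20.00 kN, M_O = 32.00 kN·m

ΣF_x = 0: O_x = 0.
ΣF_y = 0: O_y − 20 = 0 → O_y = 20.00 kN.
ΣM about O: M_O − 20·1.6 = 0 → M_O = 32.00 kN·m.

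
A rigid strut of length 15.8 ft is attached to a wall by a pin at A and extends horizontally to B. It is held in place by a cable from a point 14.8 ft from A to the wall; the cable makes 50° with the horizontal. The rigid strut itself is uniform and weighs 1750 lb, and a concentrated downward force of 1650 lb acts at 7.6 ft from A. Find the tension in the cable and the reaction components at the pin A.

T = 2325 lb, A_x = 1495 lb, A_y = 1619 lb

ΣM about A: T·sin50°·14.8 − 1750·7.9 − 1650·7.6 = 0 → T = 26365/(14.8·0.766044) = 2325.48 ≈ 2325 lb.
ΣF_x = 0: A_x − T·cos50° = 0 → A_x = 2325.48 × 0.642788 = 1495 lb.
ΣF_y = 0: A_y + T·sin50° − 1750 − 1650 = 0 → A_y = 3400 − 2325.48 × 0.766044 = 1619 lb.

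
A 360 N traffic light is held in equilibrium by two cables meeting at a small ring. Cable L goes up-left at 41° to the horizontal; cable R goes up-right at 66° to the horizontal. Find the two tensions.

T_L = 153.1 N, T_R = 284.1 N

ΣF_x = 0: −T_L·cos41° + T_R·cos66° = 0 → T_R = 1.85552·T_L.
ΣF_y = 0: T_L·sin41° + T_R·sin66° = 360.
Substitute: T_L·(0.656059 + 1.85552·0.913545) = 360 → T_L = 153.116 ≈ 153.1 N.
Then T_R = 1.85552 × 153.116 = 284.1 N.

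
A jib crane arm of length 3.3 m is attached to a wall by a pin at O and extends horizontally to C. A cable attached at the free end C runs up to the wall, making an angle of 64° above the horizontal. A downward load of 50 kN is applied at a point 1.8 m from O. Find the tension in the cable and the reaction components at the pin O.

T = 30.34 kN, O_x = 13.30 kN, O_y = 22.73 kN

ΣM about O: T·sin64°·3.3 − 50·1.8 = 0 → T = 90/(3.3·0.898794) = 30.3437 ≈ 30.34 kN.
ΣF_x = 0: O_x − T·cos64° = 0 → O_x = 30.3437 × 0.438371 = 13.30 kN.
ΣF_y = 0: O_y + T·sin64° − 50 = 0 → O_y = 50 − 30.3437 × 0.898794 = 22.73 kN.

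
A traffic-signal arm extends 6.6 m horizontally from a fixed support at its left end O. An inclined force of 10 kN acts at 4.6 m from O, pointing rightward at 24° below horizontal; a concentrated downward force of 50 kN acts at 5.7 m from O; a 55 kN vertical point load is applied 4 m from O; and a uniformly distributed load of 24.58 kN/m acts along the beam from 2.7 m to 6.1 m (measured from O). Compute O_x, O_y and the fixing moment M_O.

O_x = -9.135 kN, O_y = 192.6 kN, M_O = 891.4 kN·m

Resultant of the distributed load: 24.58 × 3.4 = 83.572 kN at 4.4 m from O.
ΣF_x = 0: O_x + 10·cos24° = 0 → O_x = -9.135 kN.
ΣF_y = 0: O_y − 10·sin24° − 50 − 55 − 24.58·3.4 = 0 → O_y = 192.6 kN.
ΣM about O: M_O − 10·sin24°·4.6 − 50·5.7 − 55·4 − (24.58·3.4)·4.4 = 0 → M_O = 891.4 kN·m.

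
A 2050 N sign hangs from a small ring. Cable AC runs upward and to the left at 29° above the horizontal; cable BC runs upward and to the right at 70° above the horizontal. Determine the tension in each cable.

T_AC = 709.9 N, T_BC = 1815 N

ΣF_x = 0: −T_AC·cos29° + T_BC·cos70° = 0 → T_BC = 2.55722·T_AC.
ΣF_y = 0: T_AC·sin29° + T_BC·sin70° = 2050.
Substitute: T_AC·(0.48481 + 2.55722·0.939693) = 2050 → T_AC = 709.88 ≈ 709.9 N.
Then T_BC = 2.55722 × 709.88 = 1815 N.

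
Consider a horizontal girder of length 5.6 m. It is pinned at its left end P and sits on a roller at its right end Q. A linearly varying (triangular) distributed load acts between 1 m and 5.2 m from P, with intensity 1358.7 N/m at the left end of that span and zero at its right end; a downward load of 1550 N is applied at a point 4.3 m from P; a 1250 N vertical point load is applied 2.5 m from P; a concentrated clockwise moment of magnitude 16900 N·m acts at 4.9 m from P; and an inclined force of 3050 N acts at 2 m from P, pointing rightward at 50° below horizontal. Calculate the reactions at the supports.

Resultant of the triangular load: ½ × 1358.7 × 4.2 = 2853.27 N, acting at 2.4 m from P (one-third of the span from the peak).
Moments about P: Q_y·5.6 − (½·1358.7·4.2)·2.4 − 1550·4.3 − 1250·2.5 − 16900 − 3050·sin50°·2 = 0 → Q_y = 38210.7/5.6 = 6823.34 ≈ 6823 N.
ΣF_y = 0: P_y + 6823.34 − ½·1358.7·4.2 − 1550 − 1250 − 3050·sin50° = 0 → P_y = 1166 N.
ΣF_x = 0: P_x + 3050·cos50° = 0 → P_x = -1961 N.

P_x = -1961 N, P_y = 1166 N, Q_y = 6823 N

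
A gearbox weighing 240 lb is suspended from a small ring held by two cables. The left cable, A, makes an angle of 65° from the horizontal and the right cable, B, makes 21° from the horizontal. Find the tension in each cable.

ΣF_x = 0: −T_A·cos65° + T_B·cos21° = 0 → T_B = 0.452685·T_A.
ΣF_y = 0: T_A·sin65° + T_B·sin21° = 240.
Substitute: T_A·(0.906308 + 0.452685·0.358368) = 240 → T_A = 224.606 ≈ 224.6 lb.
Then T_B = 0.452685 × 224.606 = 101.7 lb.

T_A = 224.6 lb, T_B = 101.7 lb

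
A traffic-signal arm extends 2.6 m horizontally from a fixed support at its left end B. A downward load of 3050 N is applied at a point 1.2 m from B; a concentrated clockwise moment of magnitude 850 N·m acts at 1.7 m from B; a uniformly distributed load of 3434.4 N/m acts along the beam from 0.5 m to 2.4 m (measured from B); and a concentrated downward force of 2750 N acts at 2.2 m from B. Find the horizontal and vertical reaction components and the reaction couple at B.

Resultant of the distributed load: 3434.4 × 1.9 = 6525.36 N at 1.45 m from B.
ΣF_x = 0: B_x = 0.
ΣF_y = 0: B_y − 3050 − 3434.4·1.9 − 2750 = 0 → B_y = 12330 N.
ΣM about B: M_B − 3050·1.2 − 850 − (3434.4·1.9)·1.45 − 2750·2.2 = 0 → M_B = 20020 N·m.

B_x = 0, B_y = 12330 N, M_B = 20020 N·m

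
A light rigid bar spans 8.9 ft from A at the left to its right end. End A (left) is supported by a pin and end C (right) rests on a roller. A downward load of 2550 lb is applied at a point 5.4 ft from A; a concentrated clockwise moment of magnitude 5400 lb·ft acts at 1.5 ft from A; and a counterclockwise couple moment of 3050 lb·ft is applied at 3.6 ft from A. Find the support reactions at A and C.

ΣM about A: C_y·8.9 − 2550·5.4 − 5400 + 3050 = 0 → C_y = 16120/8.9 = 1811.24 ≈ 1811 lb.
ΣF_y = 0: A_y + 1811.24 − 2550 = 0 → A_y = 738.8 lb.
ΣF_x = 0: no horizontal applied forces, so A_x = 0.

A_x = 0, A_y = 738.8 lb, C_y = 1811 lb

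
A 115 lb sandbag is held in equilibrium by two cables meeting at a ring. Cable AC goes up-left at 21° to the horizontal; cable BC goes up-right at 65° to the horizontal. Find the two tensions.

ΣF_x = 0: −T_AC·cos21° + T_BC·cos65° = 0 → T_BC = 2.20904·T_AC.
ΣF_y = 0: T_AC·sin21° + T_BC·sin65° = 115.
Substitute: T_AC·(0.358368 + 2.20904·0.906308) = 115 → T_AC = 48.7198 ≈ 48.72 lb.
Then T_BC = 2.20904 × 48.7198 = 107.6 lb.

T_AC = 48.72 lb, T_BC = 107.6 lb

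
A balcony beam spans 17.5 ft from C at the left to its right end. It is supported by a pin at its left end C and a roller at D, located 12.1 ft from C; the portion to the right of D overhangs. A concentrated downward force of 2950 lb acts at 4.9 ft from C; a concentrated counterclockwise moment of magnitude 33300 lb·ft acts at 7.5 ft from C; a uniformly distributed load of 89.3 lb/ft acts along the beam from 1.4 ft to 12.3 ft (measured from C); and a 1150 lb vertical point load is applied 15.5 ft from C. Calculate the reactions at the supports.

C_x = 0, C_y = 4607 lb, D_y = 466.7 lb

Resultant of the distributed load: 89.3 × 10.9 = 973.37 lb at 6.85 ft from C.
Taking moments about C: D_y·12.1 − 2950·4.9 + 33300 − (89.3·10.9)·6.85 − 1150·15.5 = 0 → D_y = 5647.5845/12.1 = 466.743 ≈ 466.7 lb.
ΣF_y = 0: C_y + 466.743 − 2950 − 89.3·10.9 − 1150 = 0 → C_y = 4607 lb.
ΣF_x = 0: no horizontal applied forces, so C_x = 0.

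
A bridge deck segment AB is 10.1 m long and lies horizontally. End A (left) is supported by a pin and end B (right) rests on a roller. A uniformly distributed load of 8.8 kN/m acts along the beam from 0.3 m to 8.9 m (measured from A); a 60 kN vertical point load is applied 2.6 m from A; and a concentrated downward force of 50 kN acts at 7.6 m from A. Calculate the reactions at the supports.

Resultant of the distributed load: 8.8 × 8.6 = 75.68 kN at 4.6 m from A.
Taking moments about A: B_y·10.1 − (8.8·8.6)·4.6 − 60·2.6 − 50·7.6 = 0 → B_y = 884.128/10.1 = 87.5374 ≈ 87.54 kN.
ΣF_y = 0: A_y + 87.5374 − 8.8·8.6 − 60 − 50 = 0 → A_y = 98.14 kN.
ΣF_x = 0: no horizontal applied forces, so A_x = 0.

A_x = 0, A_y = 98.14 kN, B_y = 87.54 kN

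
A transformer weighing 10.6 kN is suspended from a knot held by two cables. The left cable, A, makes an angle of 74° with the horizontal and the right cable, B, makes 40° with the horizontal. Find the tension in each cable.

T_A = 8.889 kN, T_B = 3.198 kN

ΣF_x = 0: −T_A·cos74° + T_B·cos40° = 0 → T_B = 0.359819·T_A.
ΣF_y = 0: T_A·sin74° + T_B·sin40° = 10.6.
Substitute: T_A·(0.961262 + 0.359819·0.642788) = 10.6 → T_A = 8.88852 ≈ 8.889 kN.
Then T_B = 0.359819 × 8.88852 = 3.198 kN.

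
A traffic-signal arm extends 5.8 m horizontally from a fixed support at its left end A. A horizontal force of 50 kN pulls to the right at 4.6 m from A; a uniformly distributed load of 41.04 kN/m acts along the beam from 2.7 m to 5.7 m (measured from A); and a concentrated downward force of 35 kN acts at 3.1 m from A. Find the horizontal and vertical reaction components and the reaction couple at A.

A_x = -50.00 kN, A_y = 158.1 kN, M_A = 625.6 kN·m

Resultant of the distributed load: 41.04 × 3 = 123.12 kN at 4.2 m from A.
ΣF_x = 0: A_x + 50 = 0 → A_x = -50.00 kN.
ΣF_y = 0: A_y − 41.04·3 − 35 = 0 → A_y = 158.1 kN.
ΣM about A: M_A − (41.04·3)·4.2 − 35·3.1 = 0 → M_A = 625.6 kN·m.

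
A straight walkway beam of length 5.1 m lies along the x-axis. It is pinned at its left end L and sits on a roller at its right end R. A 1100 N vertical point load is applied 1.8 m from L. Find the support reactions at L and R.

L_x = 0, L_y = 711.8 N, R_y = 388.2 N

Taking moments about L: R_y·5.1 − 1100·1.8 = 0 → R_y = 1980/5.1 = 388.235 ≈ 388.2 N.
ΣF_y = 0: L_y + 388.235 − 1100 = 0 → L_y = 711.8 N.
ΣF_x = 0: no horizontal applied forces, so L_x = 0.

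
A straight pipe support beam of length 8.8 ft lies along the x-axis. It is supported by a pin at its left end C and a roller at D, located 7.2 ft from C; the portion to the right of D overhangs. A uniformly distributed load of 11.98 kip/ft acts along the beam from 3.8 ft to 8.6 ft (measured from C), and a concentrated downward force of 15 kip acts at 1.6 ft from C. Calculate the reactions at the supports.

Resultant of the distributed load: 11.98 × 4.8 = 57.504 kip at 6.2 ft from C.
Taking moments about C: D_y·7.2 − (11.98·4.8)·6.2 − 15·1.6 = 0 → D_y = 380.5248/7.2 = 52.8507 ≈ 52.85 kip.
ΣF_y = 0: C_y + 52.8507 − 11.98·4.8 − 15 = 0 → C_y = 19.65 kip.
ΣF_x = 0: no horizontal applied forces, so C_x = 0.

C_x = 0, C_y = 19.65 kip, D_y = 52.85 kip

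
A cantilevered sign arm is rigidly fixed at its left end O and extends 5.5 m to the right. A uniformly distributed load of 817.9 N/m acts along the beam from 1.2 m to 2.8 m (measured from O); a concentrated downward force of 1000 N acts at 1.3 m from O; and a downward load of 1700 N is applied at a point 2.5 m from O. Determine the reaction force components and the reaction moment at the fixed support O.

Resultant of the distributed load: 817.9 × 1.6 = 1308.64 N at 2 m from O.
ΣF_x = 0: O_x = 0.
ΣF_y = 0: O_y − 817.9·1.6 − 1000 − 1700 = 0 → O_y = 4009 N.
ΣM about O: M_O − (817.9·1.6)·2 − 1000·1.3 − 1700·2.5 = 0 → M_O = 8167 N·m.

O_x = 0, O_y = 4009 N, M_O = 8167 N·m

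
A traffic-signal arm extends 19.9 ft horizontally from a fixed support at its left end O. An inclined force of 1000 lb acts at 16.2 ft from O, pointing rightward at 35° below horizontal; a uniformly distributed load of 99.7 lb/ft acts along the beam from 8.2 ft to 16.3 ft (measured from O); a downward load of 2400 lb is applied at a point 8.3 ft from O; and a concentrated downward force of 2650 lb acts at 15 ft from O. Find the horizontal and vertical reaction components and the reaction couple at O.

O_x = -819.2 lb, O_y = 6431 lb, M_O = 78850 lb·ft

Resultant of the distributed load: 99.7 × 8.1 = 807.57 lb at 12.25 ft from O.
ΣF_x = 0: O_x + 1000·cos35° = 0 → O_x = -819.2 lb.
ΣF_y = 0: O_y − 1000·sin35° − 99.7·8.1 − 2400 − 2650 = 0 → O_y = 6431 lb.
ΣM about O: M_O − 1000·sin35°·16.2 − (99.7·8.1)·12.25 − 2400·8.3 − 2650·15 = 0 → M_O = 78850 lb·ft.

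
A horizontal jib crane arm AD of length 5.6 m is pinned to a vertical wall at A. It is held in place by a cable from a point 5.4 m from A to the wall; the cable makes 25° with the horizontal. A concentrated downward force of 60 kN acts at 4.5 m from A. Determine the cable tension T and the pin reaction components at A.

ΣM about A: T·sin25°·5.4 − 60·4.5 = 0 → T = 270/(5.4·0.422618) = 118.31 ≈ 118.3 kN.
ΣF_x = 0: A_x − T·cos25° = 0 → A_x = 118.31 × 0.906308 = 107.2 kN.
ΣF_y = 0: A_y + T·sin25° − 60 = 0 → A_y = 60 − 118.31 × 0.422618 = 10.00 kN.

T = 118.3 kN, A_x = 107.2 kN, A_y = 10.00 kN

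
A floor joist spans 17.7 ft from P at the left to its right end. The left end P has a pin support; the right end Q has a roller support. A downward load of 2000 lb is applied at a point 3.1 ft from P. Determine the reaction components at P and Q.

P_x = 0, P_y = 1650 lb, Q_y = 350.3 lb

ΣM about P: Q_y·17.7 − 2000·3.1 = 0 → Q_y = 6200/17.7 = 350.282 ≈ 350.3 lb.
ΣF_y = 0: P_y + 350.282 − 2000 = 0 → P_y = 1650 lb.
ΣF_x = 0: no horizontal applied forces, so P_x = 0.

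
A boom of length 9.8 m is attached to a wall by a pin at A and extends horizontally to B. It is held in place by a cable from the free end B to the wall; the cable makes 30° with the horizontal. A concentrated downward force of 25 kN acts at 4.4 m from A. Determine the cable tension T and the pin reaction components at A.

T = 22.45 kN, A_x = 19.44 kN, A_y = 13.78 kN

ΣM about A: T·sin30°·9.8 − 25·4.4 = 0 → T = 110/(9.8·0.5) = 22.449 ≈ 22.45 kN.
ΣF_x = 0: A_x − T·cos30° = 0 → A_x = 22.449 × 0.866025 = 19.44 kN.
ΣF_y = 0: A_y + T·sin30° − 25 = 0 → A_y = 25 − 22.449 × 0.5 = 13.78 kN.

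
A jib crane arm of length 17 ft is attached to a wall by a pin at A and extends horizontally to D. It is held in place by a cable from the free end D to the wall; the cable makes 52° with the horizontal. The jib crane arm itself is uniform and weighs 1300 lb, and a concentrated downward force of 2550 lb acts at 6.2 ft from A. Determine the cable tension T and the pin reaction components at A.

T = 2005 lb, A_x = 1234 lb, A_y = 2270 lb

ΣM about A: T·sin52°·17 − 1300·8.5 − 2550·6.2 = 0 → T = 26860/(17·0.788011) = 2005.05 ≈ 2005 lb.
ΣF_x = 0: A_x − T·cos52° = 0 → A_x = 2005.05 × 0.615661 = 1234 lb.
ΣF_y = 0: A_y + T·sin52° − 1300 − 2550 = 0 → A_y = 3850 − 2005.05 × 0.788011 = 2270 lb.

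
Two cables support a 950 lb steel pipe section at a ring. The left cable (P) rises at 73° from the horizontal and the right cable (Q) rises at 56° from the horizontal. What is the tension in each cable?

ΣF_x = 0: −T_P·cos73° + T_Q·cos56° = 0 → T_Q = 0.522846·T_P.
ΣF_y = 0: T_P·sin73° + T_Q·sin56° = 950.
Substitute: T_P·(0.956305 + 0.522846·0.829038) = 950 → T_P = 683.569 ≈ 683.6 lb.
Then T_Q = 0.522846 × 683.569 = 357.4 lb.

T_P = 683.6 lb, T_Q = 357.4 lb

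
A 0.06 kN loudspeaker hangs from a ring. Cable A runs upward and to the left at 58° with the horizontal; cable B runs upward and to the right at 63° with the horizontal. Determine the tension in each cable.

T_A = 0.03178 kN, T_B = 0.03709 kN

ΣF_x = 0: −T_A·cos58° + T_B·cos63° = 0 → T_B = 1.16725·T_A.
ΣF_y = 0: T_A·sin58° + T_B·sin63° = 0.06.
Substitute: T_A·(0.848048 + 1.16725·0.891007) = 0.06 → T_A = 0.0317784 ≈ 0.03178 kN.
Then T_B = 1.16725 × 0.0317784 = 0.03709 kN.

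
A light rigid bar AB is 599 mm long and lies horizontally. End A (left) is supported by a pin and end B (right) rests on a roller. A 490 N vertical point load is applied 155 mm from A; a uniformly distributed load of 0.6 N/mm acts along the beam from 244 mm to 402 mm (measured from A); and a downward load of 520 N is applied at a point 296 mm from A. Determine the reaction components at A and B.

A_x = 0, A_y = 669.9 N, B_y = 434.9 N

Resultant of the distributed load: 0.6 × 158 = 94.8 N at 323 mm from A.
ΣM about A: B_y·599 − 490·155 − (0.6·158)·323 − 520·296 = 0 → B_y = 260490.4/599 = 434.875 ≈ 434.9 N.
ΣF_y = 0: A_y + 434.875 − 490 − 0.6·158 − 520 = 0 → A_y = 669.9 N.
ΣF_x = 0: no horizontal applied forces, so A_x = 0.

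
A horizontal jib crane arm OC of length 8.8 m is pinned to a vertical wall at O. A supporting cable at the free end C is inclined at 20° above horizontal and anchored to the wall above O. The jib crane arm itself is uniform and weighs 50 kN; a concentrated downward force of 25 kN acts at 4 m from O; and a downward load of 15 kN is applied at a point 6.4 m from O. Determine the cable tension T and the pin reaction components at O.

ΣM about O: T·sin20°·8.8 − 50·4.4 − 25·4 − 15·6.4 = 0 → T = 416/(8.8·0.34202) = 138.216 ≈ 138.2 kN.
ΣF_x = 0: O_x − T·cos20° = 0 → O_x = 138.216 × 0.939693 = 129.9 kN.
ΣF_y = 0: O_y + T·sin20° − 50 − 25 − 15 = 0 → O_y = 90 − 138.216 × 0.34202 = 42.73 kN.

T = 138.2 kN, O_x = 129.9 kN, O_y = 42.73 kN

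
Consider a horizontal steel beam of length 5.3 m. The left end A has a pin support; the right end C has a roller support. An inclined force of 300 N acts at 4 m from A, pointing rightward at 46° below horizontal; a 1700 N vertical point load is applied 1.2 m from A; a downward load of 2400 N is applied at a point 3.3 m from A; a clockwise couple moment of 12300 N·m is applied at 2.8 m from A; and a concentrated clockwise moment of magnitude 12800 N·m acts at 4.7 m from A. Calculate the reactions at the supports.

A_x = -208.4 N, A_y = -2462 N, C_y = 6778 N

Moments about A: C_y·5.3 − 300·sin46°·4 − 1700·1.2 − 2400·3.3 − 12300 − 12800 = 0 → C_y = 35923.2/5.3 = 6777.96 ≈ 6778 N.
ΣF_y = 0: A_y + 6777.96 − 300·sin46° − 1700 − 2400 = 0 → A_y = -2462 N.
ΣF_x = 0: A_x + 300·cos46° = 0 → A_x = -208.4 N.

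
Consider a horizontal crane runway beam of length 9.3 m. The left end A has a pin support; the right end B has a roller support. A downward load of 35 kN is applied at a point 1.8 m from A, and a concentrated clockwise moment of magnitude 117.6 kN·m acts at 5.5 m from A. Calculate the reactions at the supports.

A_x = 0, A_y = 15.58 kN, B_y = 19.42 kN

Moments about A: B_y·9.3 − 35·1.8 − 117.6 = 0 → B_y = 180.6/9.3 = 19.4194 ≈ 19.42 kN.
ΣF_y = 0: A_y + 19.4194 − 35 = 0 → A_y = 15.58 kN.
ΣF_x = 0: no horizontal applied forces, so A_x = 0.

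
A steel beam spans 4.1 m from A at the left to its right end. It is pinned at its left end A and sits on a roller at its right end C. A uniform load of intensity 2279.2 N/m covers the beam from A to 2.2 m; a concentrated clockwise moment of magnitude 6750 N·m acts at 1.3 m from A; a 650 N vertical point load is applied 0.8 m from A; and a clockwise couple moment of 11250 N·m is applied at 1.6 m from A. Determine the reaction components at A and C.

Resultant of the distributed load: 2279.2 × 2.2 = 5014.24 N at 1.1 m from A.
Taking moments about A: C_y·4.1 − (2279.2·2.2)·1.1 − 6750 − 650·0.8 − 11250 = 0 → C_y = 24035.664/4.1 = 5862.36 ≈ 5862 N.
ΣF_y = 0: A_y + 5862.36 − 2279.2·2.2 − 650 = 0 → A_y = -198.1 N.
ΣF_x = 0: no horizontal applied forces, so A_x = 0.

A_x = 0, A_y = -198.1 N, C_y = 5862 N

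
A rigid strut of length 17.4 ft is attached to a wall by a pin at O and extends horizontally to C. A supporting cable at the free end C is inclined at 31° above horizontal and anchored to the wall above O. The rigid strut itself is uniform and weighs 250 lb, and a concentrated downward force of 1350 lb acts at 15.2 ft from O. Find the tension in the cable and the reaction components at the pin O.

ΣM about O: T·sin31°·17.4 − 250·8.7 − 1350·15.2 = 0 → T = 22695/(17.4·0.515038) = 2532.45 ≈ 2532 lb.
ΣF_x = 0: O_x − T·cos31° = 0 → O_x = 2532.45 × 0.857167 = 2171 lb.
ΣF_y = 0: O_y + T·sin31° − 250 − 1350 = 0 → O_y = 1600 − 2532.45 × 0.515038 = 295.7 lb.

T = 2532 lb, O_x = 2171 lb, O_y = 295.7 lb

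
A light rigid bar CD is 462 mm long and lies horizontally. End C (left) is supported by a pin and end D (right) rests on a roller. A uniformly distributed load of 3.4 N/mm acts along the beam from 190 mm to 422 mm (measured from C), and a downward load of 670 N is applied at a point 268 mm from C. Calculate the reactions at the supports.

Resultant of the distributed load: 3.4 × 232 = 788.8 N at 306 mm from C.
ΣM about C: D_y·462 − (3.4·232)·306 − 670·268 = 0 → D_y = 420932.8/462 = 911.11 ≈ 911.1 N.
ΣF_y = 0: C_y + 911.11 − 3.4·232 − 670 = 0 → C_y = 547.7 N.
ΣF_x = 0: no horizontal applied forces, so C_x = 0.

C_x = 0, C_y = 547.7 N, D_y = 911.1 N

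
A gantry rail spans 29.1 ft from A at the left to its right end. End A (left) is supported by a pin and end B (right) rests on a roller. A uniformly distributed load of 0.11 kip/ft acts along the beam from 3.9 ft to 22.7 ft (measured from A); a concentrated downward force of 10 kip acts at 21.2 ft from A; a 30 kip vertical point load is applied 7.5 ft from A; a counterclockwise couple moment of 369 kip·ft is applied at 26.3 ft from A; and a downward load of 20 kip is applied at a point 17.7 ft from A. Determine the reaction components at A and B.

Resultant of the distributed load: 0.11 × 18.8 = 2.068 kip at 13.3 ft from A.
Taking moments about A: B_y·29.1 − (0.11·18.8)·13.3 − 10·21.2 − 30·7.5 + 369 − 20·17.7 = 0 → B_y = 449.5044/29.1 = 15.4469 ≈ 15.45 kip.
ΣF_y = 0: A_y + 15.4469 − 0.11·18.8 − 10 − 30 − 20 = 0 → A_y = 46.62 kip.
ΣF_x = 0: no horizontal applied forces, so A_x = 0.

A_x = 0, A_y = 46.62 kip, B_y = 15.45 kip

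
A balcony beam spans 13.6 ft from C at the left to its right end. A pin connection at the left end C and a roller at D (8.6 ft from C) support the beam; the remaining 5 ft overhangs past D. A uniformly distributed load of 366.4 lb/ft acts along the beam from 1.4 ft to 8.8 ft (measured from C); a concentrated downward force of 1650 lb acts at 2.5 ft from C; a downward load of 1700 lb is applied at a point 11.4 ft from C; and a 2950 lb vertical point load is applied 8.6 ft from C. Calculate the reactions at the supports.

Resultant of the distributed load: 366.4 × 7.4 = 2711.36 lb at 5.1 ft from C.
ΣM about C: D_y·8.6 − (366.4·7.4)·5.1 − 1650·2.5 − 1700·11.4 − 2950·8.6 = 0 → D_y = 62702.936/8.6 = 7291.04 ≈ 7291 lb.
ΣF_y = 0: C_y + 7291.04 − 366.4·7.4 − 1650 − 1700 − 2950 = 0 → C_y = 1720 lb.
ΣF_x = 0: no horizontal applied forces, so C_x = 0.

C_x = 0, C_y = 1720 lb, D_y = 7291 lb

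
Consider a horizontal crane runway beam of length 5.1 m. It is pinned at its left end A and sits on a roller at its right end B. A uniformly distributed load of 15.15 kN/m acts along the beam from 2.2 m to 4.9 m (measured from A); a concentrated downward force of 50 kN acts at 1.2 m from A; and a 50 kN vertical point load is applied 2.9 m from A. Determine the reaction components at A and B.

Resultant of the distributed load: 15.15 × 2.7 = 40.905 kN at 3.55 m from A.
ΣM about A: B_y·5.1 − (15.15·2.7)·3.55 − 50·1.2 − 50·2.9 = 0 → B_y = 350.21275/5.1 = 68.6692 ≈ 68.67 kN.
ΣF_y = 0: A_y + 68.6692 − 15.15·2.7 − 50 − 50 = 0 → A_y = 72.24 kN.
ΣF_x = 0: no horizontal applied forces, so A_x = 0.

A_x = 0, A_y = 72.24 kN, B_y = 68.67 kN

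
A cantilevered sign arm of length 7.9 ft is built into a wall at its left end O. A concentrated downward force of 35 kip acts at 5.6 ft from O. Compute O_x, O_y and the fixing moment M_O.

O_x = 0, O_y = 35.00 kip, M_O = 196.0 kip·ft

ΣF_x = 0: O_x = 0.
ΣF_y = 0: O_y − 35 = 0 → O_y = 35.00 kip.
ΣM about O: M_O − 35·5.6 = 0 → M_O = 196.0 kip·ft.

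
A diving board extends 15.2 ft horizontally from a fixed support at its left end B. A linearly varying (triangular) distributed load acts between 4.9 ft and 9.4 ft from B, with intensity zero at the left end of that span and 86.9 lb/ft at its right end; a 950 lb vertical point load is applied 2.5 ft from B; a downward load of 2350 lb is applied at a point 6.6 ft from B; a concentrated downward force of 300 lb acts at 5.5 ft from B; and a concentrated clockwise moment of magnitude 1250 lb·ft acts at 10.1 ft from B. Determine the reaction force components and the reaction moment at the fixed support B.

Resultant of the triangular load: ½ × 86.9 × 4.5 = 195.525 lb, acting at 7.9 ft from B (one-third of the span from the peak).
ΣF_x = 0: B_x = 0.
ΣF_y = 0: B_y − ½·86.9·4.5 − 950 − 2350 − 300 = 0 → B_y = 3796 lb.
ΣM about B: M_B − (½·86.9·4.5)·7.9 − 950·2.5 − 2350·6.6 − 300·5.5 − 1250 = 0 → M_B = 22330 lb·ft.

B_x = 0, B_y = 3796 lb, M_B = 22330 lb·ft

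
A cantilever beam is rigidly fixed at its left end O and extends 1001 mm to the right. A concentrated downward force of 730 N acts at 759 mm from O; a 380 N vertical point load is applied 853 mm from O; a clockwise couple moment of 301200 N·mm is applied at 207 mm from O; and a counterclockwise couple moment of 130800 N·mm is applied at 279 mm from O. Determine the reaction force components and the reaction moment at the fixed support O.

ΣF_x = 0: O_x = 0.
ΣF_y = 0: O_y − 730 − 380 = 0 → O_y = 1110 N.
ΣM about O: M_O − 730·759 − 380·853 − 301200 + 130800 = 0 → M_O = 1049000 N·mm.

O_x = 0, O_y = 1110 N, M_O = 1049000 N·mm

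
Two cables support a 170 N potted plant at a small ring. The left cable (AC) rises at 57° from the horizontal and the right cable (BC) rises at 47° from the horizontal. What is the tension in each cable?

ΣF_x = 0: −T_AC·cos57° + T_BC·cos47° = 0 → T_BC = 0.798593·T_AC.
ΣF_y = 0: T_AC·sin57° + T_BC·sin47° = 170.
Substitute: T_AC·(0.838671 + 0.798593·0.731354) = 170 → T_AC = 119.489 ≈ 119.5 N.
Then T_BC = 0.798593 × 119.489 = 95.42 N.

T_AC = 119.5 N, T_BC = 95.42 N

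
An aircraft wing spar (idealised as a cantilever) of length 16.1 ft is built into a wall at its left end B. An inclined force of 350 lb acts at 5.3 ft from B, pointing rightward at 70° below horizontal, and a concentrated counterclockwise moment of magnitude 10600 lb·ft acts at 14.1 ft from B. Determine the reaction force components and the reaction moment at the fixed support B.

B_x = -119.7 lb, B_y = 328.9 lb, M_B = -8857 lb·ft

ΣF_x = 0: B_x + 350·cos70° = 0 → B_x = -119.7 lb.
ΣF_y = 0: B_y − 350·sin70° = 0 → B_y = 328.9 lb.
ΣM about B: M_B − 350·sin70°·5.3 + 10600 = 0 → M_B = -8857 lb·ft.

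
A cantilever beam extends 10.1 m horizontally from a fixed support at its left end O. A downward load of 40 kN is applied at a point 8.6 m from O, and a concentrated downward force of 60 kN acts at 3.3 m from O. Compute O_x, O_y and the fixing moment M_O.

O_x = 0, O_y = 100.0 kN, M_O = 542.0 kN·m

ΣF_x = 0: O_x = 0.
ΣF_y = 0: O_y − 40 − 60 = 0 → O_y = 100.0 kN.
ΣM about O: M_O − 40·8.6 − 60·3.3 = 0 → M_O = 542.0 kN·m.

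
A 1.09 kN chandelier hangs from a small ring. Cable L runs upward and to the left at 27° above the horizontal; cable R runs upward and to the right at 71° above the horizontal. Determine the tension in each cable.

ΣF_x = 0: −T_L·cos27° + T_R·cos71° = 0 → T_R = 2.73677·T_L.
ΣF_y = 0: T_L·sin27° + T_R·sin71° = 1.09.
Substitute: T_L·(0.45399 + 2.73677·0.945519) = 1.09 → T_L = 0.358357 ≈ 0.3584 kN.
Then T_R = 2.73677 × 0.358357 = 0.9807 kN.

T_L = 0.3584 kN, T_R = 0.9807 kN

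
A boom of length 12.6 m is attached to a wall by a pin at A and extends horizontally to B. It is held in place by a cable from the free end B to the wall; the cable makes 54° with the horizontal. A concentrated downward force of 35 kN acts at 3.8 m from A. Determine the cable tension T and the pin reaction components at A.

T = 13.05 kN, A_x = 7.669 kN, A_y = 24.44 kN

ΣM about A: T·sin54°·12.6 − 35·3.8 = 0 → T = 133/(12.6·0.809017) = 13.0474 ≈ 13.05 kN.
ΣF_x = 0: A_x − T·cos54° = 0 → A_x = 13.0474 × 0.587785 = 7.669 kN.
ΣF_y = 0: A_y + T·sin54° − 35 = 0 → A_y = 35 − 13.0474 × 0.809017 = 24.44 kN.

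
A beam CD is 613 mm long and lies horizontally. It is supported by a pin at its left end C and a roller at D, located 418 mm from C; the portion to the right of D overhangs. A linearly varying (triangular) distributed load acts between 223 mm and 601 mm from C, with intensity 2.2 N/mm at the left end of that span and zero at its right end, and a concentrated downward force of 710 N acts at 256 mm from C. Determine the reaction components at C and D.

Resultant of the triangular load: ½ × 2.2 × 378 = 415.8 N, acting at 349 mm from C (one-third of the span from the peak).
Moments about C: D_y·418 − (½·2.2·378)·349 − 710·256 = 0 → D_y = 326874.2/418 = 781.996 ≈ 782.0 N.
ΣF_y = 0: C_y + 781.996 − ½·2.2·378 − 710 = 0 → C_y = 343.8 N.
ΣF_x = 0: no horizontal applied forces, so C_x = 0.

C_x = 0, C_y = 343.8 N, D_y = 782.0 N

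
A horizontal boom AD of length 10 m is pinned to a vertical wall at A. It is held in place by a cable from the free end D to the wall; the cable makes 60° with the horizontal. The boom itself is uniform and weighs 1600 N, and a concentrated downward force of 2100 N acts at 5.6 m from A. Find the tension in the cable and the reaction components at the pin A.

T = 2282 N, A_x = 1141 N, A_y = 1724 N

ΣM about A: T·sin60°·10 − 1600·5 − 2100·5.6 = 0 → T = 19760/(10·0.866025) = 2281.69 ≈ 2282 N.
ΣF_x = 0: A_x − T·cos60° = 0 → A_x = 2281.69 × 0.5 = 1141 N.
ΣF_y = 0: A_y + T·sin60° − 1600 − 2100 = 0 → A_y = 3700 − 2281.69 × 0.866025 = 1724 N.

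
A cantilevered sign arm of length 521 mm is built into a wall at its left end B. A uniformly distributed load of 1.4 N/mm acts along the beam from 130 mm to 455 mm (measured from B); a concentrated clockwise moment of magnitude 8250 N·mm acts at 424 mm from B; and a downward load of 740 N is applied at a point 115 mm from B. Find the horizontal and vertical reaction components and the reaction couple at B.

Resultant of the distributed load: 1.4 × 325 = 455 N at 292.5 mm from B.
ΣF_x = 0: B_x = 0.
ΣF_y = 0: B_y − 1.4·325 − 740 = 0 → B_y = 1195 N.
ΣM about B: M_B − (1.4·325)·292.5 − 8250 − 740·115 = 0 → M_B = 226400 N·mm.

B_x = 0, B_y = 1195 N, M_B = 226400 N·mm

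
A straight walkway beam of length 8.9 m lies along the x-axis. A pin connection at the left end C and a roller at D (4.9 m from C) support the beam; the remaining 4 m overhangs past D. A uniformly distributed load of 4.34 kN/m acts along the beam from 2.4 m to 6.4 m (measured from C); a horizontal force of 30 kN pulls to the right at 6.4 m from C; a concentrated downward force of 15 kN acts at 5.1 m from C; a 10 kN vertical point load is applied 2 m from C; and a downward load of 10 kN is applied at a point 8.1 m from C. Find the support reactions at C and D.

Resultant of the distributed load: 4.34 × 4 = 17.36 kN at 4.4 m from C.
ΣM about C: D_y·4.9 − (4.34·4)·4.4 − 15·5.1 − 10·2 − 10·8.1 = 0 → D_y = 253.884/4.9 = 51.8131 ≈ 51.81 kN.
ΣF_y = 0: C_y + 51.8131 − 4.34·4 − 15 − 10 − 10 = 0 → C_y = 0.5469 kN.
ΣF_x = 0: C_x + 30 = 0 → C_x = -30.00 kN.

C_x = -30.00 kN, C_y = 0.5469 kN, D_y = 51.81 kN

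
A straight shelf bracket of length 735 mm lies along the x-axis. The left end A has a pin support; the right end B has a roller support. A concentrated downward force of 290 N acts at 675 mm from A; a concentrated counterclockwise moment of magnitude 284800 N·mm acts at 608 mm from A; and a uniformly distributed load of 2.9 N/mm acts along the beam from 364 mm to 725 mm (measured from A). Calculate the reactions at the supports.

Resultant of the distributed load: 2.9 × 361 = 1046.9 N at 544.5 mm from A.
Taking moments about A: B_y·735 − 290·675 + 284800 − (2.9·361)·544.5 = 0 → B_y = 480987.05/735 = 654.404 ≈ 654.4 N.
ΣF_y = 0: A_y + 654.404 − 290 − 2.9·361 = 0 → A_y = 682.5 N.
ΣF_x = 0: no horizontal applied forces, so A_x = 0.

A_x = 0, A_y = 682.5 N, B_y = 654.4 N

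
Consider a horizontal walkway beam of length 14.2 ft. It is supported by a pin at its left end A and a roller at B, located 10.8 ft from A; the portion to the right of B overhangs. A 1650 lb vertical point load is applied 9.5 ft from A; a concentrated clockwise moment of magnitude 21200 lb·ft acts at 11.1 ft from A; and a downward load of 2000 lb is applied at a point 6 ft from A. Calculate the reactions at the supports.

Moments about A: B_y·10.8 − 1650·9.5 − 21200 − 2000·6 = 0 → B_y = 48875/10.8 = 4525.46 ≈ 4525 lb.
ΣF_y = 0: A_y + 4525.46 − 1650 − 2000 = 0 → A_y = -875.5 lb.
ΣF_x = 0: no horizontal applied forces, so A_x = 0.

A_x = 0, A_y = -875.5 lb, B_y = 4525 lb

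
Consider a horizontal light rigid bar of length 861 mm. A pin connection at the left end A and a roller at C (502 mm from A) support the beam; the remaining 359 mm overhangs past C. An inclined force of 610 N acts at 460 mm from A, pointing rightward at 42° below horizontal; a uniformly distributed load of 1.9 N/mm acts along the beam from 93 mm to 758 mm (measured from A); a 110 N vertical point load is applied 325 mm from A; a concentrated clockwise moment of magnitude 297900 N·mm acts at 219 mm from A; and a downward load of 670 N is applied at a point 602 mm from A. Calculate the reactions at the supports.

Resultant of the distributed load: 1.9 × 665 = 1263.5 N at 425.5 mm from A.
Taking moments about A: C_y·502 − 610·sin42°·460 − (1.9·665)·425.5 − 110·325 − 297900 − 670·602 = 0 → C_y = 1462370/502 = 2913.09 ≈ 2913 N.
ΣF_y = 0: A_y + 2913.09 − 610·sin42° − 1.9·665 − 110 − 670 = 0 → A_y = -461.4 N.
ΣF_x = 0: A_x + 610·cos42° = 0 → A_x = -453.3 N.

A_x = -453.3 N, A_y = -461.4 N, C_y = 2913 N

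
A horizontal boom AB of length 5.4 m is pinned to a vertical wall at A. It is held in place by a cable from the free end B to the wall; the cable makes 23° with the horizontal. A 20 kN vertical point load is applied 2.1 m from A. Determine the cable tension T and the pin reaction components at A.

T = 19.91 kN, A_x = 18.32 kN, A_y = 12.22 kN

ΣM about A: T·sin23°·5.4 − 20·2.1 = 0 → T = 42/(5.4·0.390731) = 19.9057 ≈ 19.91 kN.
ΣF_x = 0: A_x − T·cos23° = 0 → A_x = 19.9057 × 0.920505 = 18.32 kN.
ΣF_y = 0: A_y + T·sin23° − 20 = 0 → A_y = 20 − 19.9057 × 0.390731 = 12.22 kN.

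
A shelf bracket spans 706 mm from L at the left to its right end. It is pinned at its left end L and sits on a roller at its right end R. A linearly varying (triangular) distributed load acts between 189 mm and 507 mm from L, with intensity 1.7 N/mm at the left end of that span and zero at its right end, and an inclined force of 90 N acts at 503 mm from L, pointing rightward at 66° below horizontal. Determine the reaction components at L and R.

L_x = -36.61 N, L_y = 181.0 N, R_y = 171.5 N

Resultant of the triangular load: ½ × 1.7 × 318 = 270.3 N, acting at 295 mm from L (one-third of the span from the peak).
Moments about L: R_y·706 − (½·1.7·318)·295 − 90·sin66°·503 = 0 → R_y = 121095/706 = 171.523 ≈ 171.5 N.
ΣF_y = 0: L_y + 171.523 − ½·1.7·318 − 90·sin66° = 0 → L_y = 181.0 N.
ΣF_x = 0: L_x + 90·cos66° = 0 → L_x = -36.61 N.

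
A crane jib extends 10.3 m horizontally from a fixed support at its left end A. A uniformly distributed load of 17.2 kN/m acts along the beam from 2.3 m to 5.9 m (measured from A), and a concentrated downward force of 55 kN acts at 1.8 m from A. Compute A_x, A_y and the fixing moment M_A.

Resultant of the distributed load: 17.2 × 3.6 = 61.92 kN at 4.1 m from A.
ΣF_x = 0: A_x = 0.
ΣF_y = 0: A_y − 17.2·3.6 − 55 = 0 → A_y = 116.9 kN.
ΣM about A: M_A − (17.2·3.6)·4.1 − 55·1.8 = 0 → M_A = 352.9 kN·m.

A_x = 0, A_y = 116.9 kN, M_A = 352.9 kN·m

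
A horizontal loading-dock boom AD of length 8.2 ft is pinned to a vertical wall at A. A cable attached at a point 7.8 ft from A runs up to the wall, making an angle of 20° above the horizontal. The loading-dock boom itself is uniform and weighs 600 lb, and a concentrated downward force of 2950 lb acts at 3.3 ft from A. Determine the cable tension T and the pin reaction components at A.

ΣM about A: T·sin20°·7.8 − 600·4.1 − 2950·3.3 = 0 → T = 12195/(7.8·0.34202) = 4571.26 ≈ 4571 lb.
ΣF_x = 0: A_x − T·cos20° = 0 → A_x = 4571.26 × 0.939693 = 4296 lb.
ΣF_y = 0: A_y + T·sin20° − 600 − 2950 = 0 → A_y = 3550 − 4571.26 × 0.34202 = 1987 lb.

T = 4571 lb, A_x = 4296 lb, A_y = 1987 lb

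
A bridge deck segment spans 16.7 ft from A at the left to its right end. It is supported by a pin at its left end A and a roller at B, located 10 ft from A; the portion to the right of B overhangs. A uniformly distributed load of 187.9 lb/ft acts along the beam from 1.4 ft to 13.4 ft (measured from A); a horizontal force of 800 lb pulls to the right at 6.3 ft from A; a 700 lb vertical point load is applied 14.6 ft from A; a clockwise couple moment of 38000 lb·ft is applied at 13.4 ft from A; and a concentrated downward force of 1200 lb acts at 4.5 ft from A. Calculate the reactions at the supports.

Resultant of the distributed load: 187.9 × 12 = 2254.8 lb at 7.4 ft from A.
Moments about A: B_y·10 − (187.9·12)·7.4 − 700·14.6 − 38000 − 1200·4.5 = 0 → B_y = 70305.52/10 = 7030.55 ≈ 7031 lb.
ΣF_y = 0: A_y + 7030.55 − 187.9·12 − 700 − 1200 = 0 → A_y = -2876 lb.
ΣF_x = 0: A_x + 800 = 0 → A_x = -800.0 lb.

A_x = -800.0 lb, A_y = -2876 lb, B_y = 7031 lb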